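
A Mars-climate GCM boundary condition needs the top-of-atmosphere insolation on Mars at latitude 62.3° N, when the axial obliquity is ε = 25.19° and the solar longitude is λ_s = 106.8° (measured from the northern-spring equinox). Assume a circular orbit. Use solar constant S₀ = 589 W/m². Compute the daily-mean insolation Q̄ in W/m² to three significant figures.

Solar declination: sin δ = sin ε · sin λ_s = sin 25.19° × sin 106.8° = 0.40746, so δ = +24.045°.
cos H₀ = −tan(+62.3°) tan(+24.045°) = -0.8498, H₀ = 2.5865 rad.
Bracket: H₀ sin φ sin δ + cos φ cos δ sin H₀ = 2.5865×0.88539×0.40746 + 0.46484×0.91323×0.52705 = 0.933108 + 0.223736 = 1.156844.
Q̄ = (S₀/π) × [bracket] = (589/π) × 1.156844 = 216.9 W/m².

Q̄ ≈ 217 W/m²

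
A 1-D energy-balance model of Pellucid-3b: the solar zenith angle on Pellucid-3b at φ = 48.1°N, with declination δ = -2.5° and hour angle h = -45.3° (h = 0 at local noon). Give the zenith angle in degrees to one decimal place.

cos θ_z = sin φ sin δ + cos φ cos δ cos h = -0.032466 + 0.469303 = 0.436837.
θ_z = arccos(0.436837) = 64.1°.

θ_z = 64.1°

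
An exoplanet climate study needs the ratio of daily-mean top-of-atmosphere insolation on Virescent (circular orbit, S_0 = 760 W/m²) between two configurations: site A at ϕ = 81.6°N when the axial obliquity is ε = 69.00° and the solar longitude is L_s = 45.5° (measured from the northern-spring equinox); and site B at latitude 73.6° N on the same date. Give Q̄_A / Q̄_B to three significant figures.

Q̄_A / Q̄_B ≈ 1.03

— Configuration A (ϕ=+81.6°):
Solar declination: sin δ = sin ε · sin L_s = sin 69.00° × sin 45.5° = 0.66588, so δ = +41.750°.
cos h₀ = −tan(+81.6°) tan(+41.750°) = -6.0441 ≤ −1 ⇒ polar day, h₀ = π.
Bracket: h₀ sin ϕ sin δ + cos ϕ cos δ sin h₀ = 3.1416×0.98927×0.66588 + 0.14608×0.74606×0.00000 = 2.069482 + 0.000000 = 2.069482.
Q̄ = (S_0/π) × [bracket] = (760/π) × 2.069482 = 500.64 W/m².
— Configuration B (ϕ=+73.6°):
cos h₀ = −tan(+73.6°) tan(+41.750°) = -3.0325 ≤ −1 ⇒ polar day, h₀ = π.
Bracket: h₀ sin ϕ sin δ + cos ϕ cos δ sin h₀ = 3.1416×0.95931×0.66588 + 0.28234×0.74606×0.00000 = 2.006808 + 0.000000 = 2.006808.
Q̄ = (S_0/π) × [bracket] = (760/π) × 2.006808 = 485.48 W/m².
Ratio Q̄_A / Q̄_B = 500.64 / 485.48 = 1.031.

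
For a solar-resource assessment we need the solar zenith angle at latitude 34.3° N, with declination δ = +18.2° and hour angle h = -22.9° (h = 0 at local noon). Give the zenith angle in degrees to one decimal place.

θ_z = 26.0°

cos θ_z = sin φ sin δ + cos φ cos δ cos h = 0.176009 + 0.722919 = 0.898928.
θ_z = arccos(0.898928) = 26.0°.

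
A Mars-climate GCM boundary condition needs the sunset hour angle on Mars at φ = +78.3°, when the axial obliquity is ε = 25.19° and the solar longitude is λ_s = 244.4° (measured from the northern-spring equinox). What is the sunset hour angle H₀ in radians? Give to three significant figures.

H₀ = 0.00 rad

Solar declination: sin δ = sin ε · sin λ_s = sin 25.19° × sin 244.4° = -0.38384, so δ = -22.572°.
cos H₀ = −tan φ · tan δ = 2.0072 ≥ 1, so the Sun never rises (polar night) and H₀ = 0.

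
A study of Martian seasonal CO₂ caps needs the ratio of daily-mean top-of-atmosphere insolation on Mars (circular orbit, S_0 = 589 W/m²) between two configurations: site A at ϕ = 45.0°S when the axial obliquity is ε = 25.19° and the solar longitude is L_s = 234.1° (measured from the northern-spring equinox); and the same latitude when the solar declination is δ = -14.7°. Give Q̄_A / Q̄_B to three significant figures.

Q̄_A / Q̄_B ≈ 1.10

— Configuration A (ϕ=-45.0°):
Solar declination: sin δ = sin ε · sin L_s = sin 25.19° × sin 234.1° = -0.34477, so δ = -20.168°.
cos h₀ = −tan(-45.0°) tan(-20.168°) = -0.3673, h₀ = 1.9469 rad.
Bracket: h₀ sin ϕ sin δ + cos ϕ cos δ sin h₀ = 1.9469×-0.70711×-0.34477 + 0.70711×0.93869×0.93011 = 0.474635 + 0.617367 = 1.092002.
Q̄ = (S_0/π) × [bracket] = (589/π) × 1.092002 = 204.73 W/m².
— Configuration B (ϕ=-45.0°):
cos h₀ = −tan(-45.0°) tan(-14.700°) = -0.2623, h₀ = 1.8362 rad.
Bracket: h₀ sin ϕ sin δ + cos ϕ cos δ sin h₀ = 1.8362×-0.70711×-0.25376 + 0.70711×0.96727×0.96497 = 0.329481 + 0.660007 = 0.989488.
Q̄ = (S_0/π) × [bracket] = (589/π) × 0.989488 = 185.51 W/m².
Ratio Q̄_A / Q̄_B = 204.73 / 185.51 = 1.104.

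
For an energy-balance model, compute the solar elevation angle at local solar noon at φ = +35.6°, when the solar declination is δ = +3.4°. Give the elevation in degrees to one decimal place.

At local noon the hour angle is zero, so the zenith angle equals |φ − δ| = |+35.6° − (+3.400°)| = 32.200°.
Elevation = 90° − 32.200° = 57.8°.

57.8°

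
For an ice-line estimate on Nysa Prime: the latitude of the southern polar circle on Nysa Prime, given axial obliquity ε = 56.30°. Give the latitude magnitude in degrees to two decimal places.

33.70°

The polar circle is the lowest latitude that experiences at least one full rotation of continuous darkness at the northern-summer solstice; it lies at |φ| = 90° − ε = 90° − 56.30° = 33.70°.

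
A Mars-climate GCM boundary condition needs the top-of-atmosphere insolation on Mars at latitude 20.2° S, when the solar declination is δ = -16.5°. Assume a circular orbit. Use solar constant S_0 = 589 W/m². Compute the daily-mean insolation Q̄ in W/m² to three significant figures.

Q̄ ≈ 199 W/m²

cos h₀ = −tan(-20.2°) tan(-16.500°) = -0.1090, h₀ = 1.6800 rad.
Bracket: h₀ sin ϕ sin δ + cos ϕ cos δ sin h₀ = 1.6800×-0.34530×-0.28402 + 0.93849×0.95882×0.99404 = 0.164761 + 0.894480 = 1.059241.
Q̄ = (S_0/π) × [bracket] = (589/π) × 1.059241 = 198.6 W/m².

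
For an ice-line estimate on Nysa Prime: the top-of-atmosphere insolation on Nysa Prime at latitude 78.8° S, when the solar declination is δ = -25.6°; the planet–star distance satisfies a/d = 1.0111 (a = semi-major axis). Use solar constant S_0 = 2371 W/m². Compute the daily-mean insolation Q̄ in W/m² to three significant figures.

cos h₀ = −tan(-78.8°) tan(-25.600°) = -2.4197 ≤ −1 ⇒ polar day, h₀ = π.
Bracket: h₀ sin ϕ sin δ + cos ϕ cos δ sin h₀ = 3.1416×-0.98096×-0.43209 + 0.19423×0.90183×0.00000 = 1.331608 + 0.000000 = 1.331608.
Inverse-square distance factor (a/d)² = 1.0111² = 1.022323.
Q̄ = (S_0/π) × 1.022323 × [bracket] = (2371/π) × 1.022323 × 1.331608 = 1027 W/m².

Q̄ ≈ 1.03e+03 W/m²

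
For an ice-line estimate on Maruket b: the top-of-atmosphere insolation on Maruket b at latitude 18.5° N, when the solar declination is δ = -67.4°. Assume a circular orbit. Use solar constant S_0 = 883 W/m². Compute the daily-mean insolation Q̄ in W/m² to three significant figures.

Q̄ ≈ 8.48 W/m²

cos h₀ = −tan(+18.5°) tan(-67.400°) = 0.8038, h₀ = 0.6371 rad.
Bracket: h₀ sin ϕ sin δ + cos ϕ cos δ sin h₀ = 0.6371×0.31730×-0.92321 + 0.94832×0.38430×0.59488 = -0.186629 + 0.216798 = 0.030169.
Q̄ = (S_0/π) × [bracket] = (883/π) × 0.030169 = 8.480 W/m².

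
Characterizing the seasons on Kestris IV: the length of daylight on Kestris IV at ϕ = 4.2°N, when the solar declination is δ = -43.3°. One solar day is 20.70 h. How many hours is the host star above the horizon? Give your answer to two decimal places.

9.89 h

cos h₀ = −tan ϕ · tan δ = −tan(+4.2°) × tan(-43.300°) = 0.0692, so h₀ = 1.5015 rad = 86.03°.
Daylight = 2h₀/(2π) × 20.70 h = (1.5015/π) × 20.70 = 9.89 h.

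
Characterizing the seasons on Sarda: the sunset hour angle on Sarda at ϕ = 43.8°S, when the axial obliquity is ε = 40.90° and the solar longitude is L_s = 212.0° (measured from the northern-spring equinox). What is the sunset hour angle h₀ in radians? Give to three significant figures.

Solar declination: sin δ = sin ε · sin L_s = sin 40.90° × sin 212.0° = -0.34696, so δ = -20.301°.
cos h₀ = −tan ϕ · tan δ = −tan(-43.8°) × tan(-20.301°) = -0.3548, so h₀ = 1.9335 rad = 110.78°.

h₀ = 1.93 rad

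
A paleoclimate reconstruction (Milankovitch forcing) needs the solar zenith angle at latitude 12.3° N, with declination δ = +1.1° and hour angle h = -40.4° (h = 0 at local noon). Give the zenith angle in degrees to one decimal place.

cos θ_z = sin φ sin δ + cos φ cos δ cos h = 0.004090 + 0.743921 = 0.748011.
θ_z = arccos(0.748011) = 41.6°.

θ_z = 41.6°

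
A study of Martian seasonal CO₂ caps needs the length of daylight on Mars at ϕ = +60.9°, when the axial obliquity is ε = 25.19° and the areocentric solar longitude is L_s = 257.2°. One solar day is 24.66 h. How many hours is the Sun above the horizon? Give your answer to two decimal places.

sin δ = sin 25.19° × sin 257.2° = -0.41504, so δ = -24.522°.
cos h₀ = −tan ϕ · tan δ = −tan(+60.9°) × tan(-24.522°) = 0.8196, so h₀ = 0.6101 rad = 34.95°.
Daylight = 2h₀/(2π) × 24.66 h = (0.6101/π) × 24.66 = 4.79 h.

4.79 h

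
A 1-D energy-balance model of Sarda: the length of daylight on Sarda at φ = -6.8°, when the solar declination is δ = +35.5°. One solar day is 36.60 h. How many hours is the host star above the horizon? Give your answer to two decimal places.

17.31 h

cos H₀ = −tan φ · tan δ = −tan(-6.8°) × tan(+35.500°) = 0.0851, so H₀ = 1.4856 rad = 85.12°.
Daylight = 2H₀/(2π) × 36.60 h = (1.4856/π) × 36.60 = 17.31 h.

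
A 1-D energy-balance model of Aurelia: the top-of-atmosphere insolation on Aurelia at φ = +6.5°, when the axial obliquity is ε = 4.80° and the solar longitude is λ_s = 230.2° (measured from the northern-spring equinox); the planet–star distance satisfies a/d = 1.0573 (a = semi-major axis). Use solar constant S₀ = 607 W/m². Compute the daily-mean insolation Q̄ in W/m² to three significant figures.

Solar declination: sin δ = sin ε · sin λ_s = sin 4.80° × sin 230.2° = -0.06429, so δ = -3.686°.
cos H₀ = −tan(+6.5°) tan(-3.686°) = 0.0073, H₀ = 1.5635 rad.
Bracket: H₀ sin φ sin δ + cos φ cos δ sin H₀ = 1.5635×0.11320×-0.06429 + 0.99357×0.99793×0.99997 = -0.011379 + 0.991484 = 0.980105.
Inverse-square distance factor (a/d)² = 1.0573² = 1.117883.
Q̄ = (S₀/π) × 1.117883 × [bracket] = (607/π) × 1.117883 × 0.980105 = 211.7 W/m².

Q̄ ≈ 212 W/m²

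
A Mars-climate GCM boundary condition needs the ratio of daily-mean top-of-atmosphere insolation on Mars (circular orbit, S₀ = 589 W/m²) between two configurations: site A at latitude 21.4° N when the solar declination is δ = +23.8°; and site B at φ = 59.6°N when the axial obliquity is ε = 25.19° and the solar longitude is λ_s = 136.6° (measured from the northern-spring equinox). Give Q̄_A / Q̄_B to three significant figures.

Q̄_A / Q̄_B ≈ 1.16

— Configuration A (φ=+21.4°):
cos H₀ = −tan(+21.4°) tan(+23.800°) = -0.1728, H₀ = 1.7445 rad.
Bracket: H₀ sin φ sin δ + cos φ cos δ sin H₀ = 1.7445×0.36488×0.40355 + 0.93106×0.91496×0.98495 = 0.256873 + 0.839062 = 1.095935.
Q̄ = (S₀/π) × [bracket] = (589/π) × 1.095935 = 205.47 W/m².
— Configuration B (φ=+59.6°):
Solar declination: sin δ = sin ε · sin λ_s = sin 25.19° × sin 136.6° = 0.29244, so δ = +17.004°.
cos H₀ = −tan(+59.6°) tan(+17.004°) = -0.5212, H₀ = 2.1191 rad.
Bracket: H₀ sin φ sin δ + cos φ cos δ sin H₀ = 2.1191×0.86251×0.29244 + 0.50603×0.95628×0.85341 = 0.534506 + 0.412971 = 0.947477.
Q̄ = (S₀/π) × [bracket] = (589/π) × 0.947477 = 177.64 W/m².
Ratio Q̄_A / Q̄_B = 205.47 / 177.64 = 1.157.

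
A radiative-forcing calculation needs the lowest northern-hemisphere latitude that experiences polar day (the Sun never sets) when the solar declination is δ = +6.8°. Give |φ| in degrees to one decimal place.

|φ| = 83.2°

Polar day requires cos H₀ = −tan φ tan δ ≤ −1, i.e. tan φ tan δ ≥ 1.
The boundary is |tan φ| · |tan δ| = 1, so |φ| = 90° − |δ| = 90° − 6.8° = 83.2° in the northern hemisphere.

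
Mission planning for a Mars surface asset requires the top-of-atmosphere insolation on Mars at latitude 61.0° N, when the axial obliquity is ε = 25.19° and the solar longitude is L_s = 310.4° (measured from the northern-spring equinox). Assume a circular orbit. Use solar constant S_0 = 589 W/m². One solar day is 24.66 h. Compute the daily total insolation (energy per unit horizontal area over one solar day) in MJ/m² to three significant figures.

1.73 MJ/m²

Solar declination: sin δ = sin ε · sin L_s = sin 25.19° × sin 310.4° = -0.32413, so δ = -18.913°.
cos h₀ = −tan(+61.0°) tan(-18.913°) = 0.6181, h₀ = 0.9045 rad.
Bracket: h₀ sin ϕ sin δ + cos ϕ cos δ sin h₀ = 0.9045×0.87462×-0.32413 + 0.48481×0.94601×0.78609 = -0.256417 + 0.360528 = 0.104111.
Q̄ = (S_0/π) × [bracket] = (589/π) × 0.104111 = 19.519 W/m².
Daily total = Q̄ × 24.66 h × 3600 s/h = 19.519 × 24.66 × 3600 / 10⁶ = 1.733 MJ/m².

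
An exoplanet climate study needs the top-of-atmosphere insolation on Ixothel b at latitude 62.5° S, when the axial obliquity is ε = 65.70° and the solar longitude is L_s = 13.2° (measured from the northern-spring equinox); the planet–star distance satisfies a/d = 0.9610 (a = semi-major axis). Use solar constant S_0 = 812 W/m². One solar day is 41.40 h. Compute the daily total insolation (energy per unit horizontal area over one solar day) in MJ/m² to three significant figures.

Solar declination: sin δ = sin ε · sin L_s = sin 65.70° × sin 13.2° = 0.20812, so δ = +12.012°.
cos h₀ = −tan(-62.5°) tan(+12.012°) = 0.4087, h₀ = 1.1497 rad.
Bracket: h₀ sin ϕ sin δ + cos ϕ cos δ sin h₀ = 1.1497×-0.88701×0.20812 + 0.46175×0.97810×0.91265 = -0.212240 + 0.412187 = 0.199947.
Inverse-square distance factor (a/d)² = 0.9610² = 0.923521.
Q̄ = (S_0/π) × 0.923521 × [bracket] = (812/π) × 0.923521 × 0.199947 = 47.727 W/m².
Daily total = Q̄ × 41.40 h × 3600 s/h = 47.727 × 41.40 × 3600 / 10⁶ = 7.113 MJ/m².

7.11 MJ/m²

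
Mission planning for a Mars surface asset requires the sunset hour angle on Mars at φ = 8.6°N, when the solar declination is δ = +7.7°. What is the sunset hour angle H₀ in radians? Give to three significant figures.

H₀ = 1.59 rad

cos H₀ = −tan φ · tan δ = −tan(+8.6°) × tan(+7.700°) = -0.0204, so H₀ = 1.5912 rad = 91.17°.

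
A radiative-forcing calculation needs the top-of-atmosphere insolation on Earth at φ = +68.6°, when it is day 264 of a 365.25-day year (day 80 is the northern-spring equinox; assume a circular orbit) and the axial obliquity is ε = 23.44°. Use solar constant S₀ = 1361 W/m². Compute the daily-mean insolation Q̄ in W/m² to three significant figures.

Q̄ ≈ 152 W/m²

Solar longitude: λ_s = 360° × (264 − 80)/365.25 = 181.355°.
sin δ = sin 23.44° × sin 181.355° = -0.00941, so δ = -0.539°.
cos H₀ = −tan(+68.6°) tan(-0.539°) = 0.0240, H₀ = 1.5468 rad.
Bracket: H₀ sin φ sin δ + cos φ cos δ sin H₀ = 1.5468×0.93106×-0.00941 + 0.36488×0.99996×0.99971 = -0.013552 + 0.364760 = 0.351208.
Q̄ = (S₀/π) × [bracket] = (1361/π) × 0.351208 = 152.2 W/m².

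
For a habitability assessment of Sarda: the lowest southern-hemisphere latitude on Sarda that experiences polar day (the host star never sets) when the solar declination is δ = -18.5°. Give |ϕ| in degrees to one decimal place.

|ϕ| = 71.5°

Polar day requires cos h₀ = −tan ϕ tan δ ≤ −1, i.e. tan ϕ tan δ ≥ 1.
The boundary is |tan ϕ| · |tan δ| = 1, so |ϕ| = 90° − |δ| = 90° − 18.5° = 71.5° in the southern hemisphere.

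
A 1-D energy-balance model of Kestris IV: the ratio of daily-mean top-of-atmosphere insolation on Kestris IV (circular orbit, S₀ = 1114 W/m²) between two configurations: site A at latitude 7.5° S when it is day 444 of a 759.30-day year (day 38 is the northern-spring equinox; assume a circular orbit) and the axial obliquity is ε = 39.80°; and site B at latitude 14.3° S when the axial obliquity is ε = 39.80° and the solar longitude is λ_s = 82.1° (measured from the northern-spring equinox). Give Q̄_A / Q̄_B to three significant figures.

Q̄_A / Q̄_B ≈ 1.94

— Configuration A (φ=-7.5°):
Solar longitude: λ_s = 360° × (444 − 38)/759.30 = 192.493°.
sin δ = sin 39.80° × sin 192.493° = -0.13847, so δ = -7.959°.
cos H₀ = −tan(-7.5°) tan(-7.959°) = -0.0184, H₀ = 1.5892 rad.
Bracket: H₀ sin φ sin δ + cos φ cos δ sin H₀ = 1.5892×-0.13053×-0.13847 + 0.99144×0.99037×0.99983 = 0.028724 + 0.981726 = 1.010450.
Q̄ = (S₀/π) × [bracket] = (1114/π) × 1.010450 = 358.30 W/m².
— Configuration B (φ=-14.3°):
Solar declination: sin δ = sin ε · sin λ_s = sin 39.80° × sin 82.1° = 0.63403, so δ = +39.348°.
cos H₀ = −tan(-14.3°) tan(+39.348°) = 0.2090, H₀ = 1.3603 rad.
Bracket: H₀ sin φ sin δ + cos φ cos δ sin H₀ = 1.3603×-0.24700×0.63403 + 0.96902×0.77330×0.97792 = -0.213030 + 0.732798 = 0.519768.
Q̄ = (S₀/π) × [bracket] = (1114/π) × 0.519768 = 184.31 W/m².
Ratio Q̄_A / Q̄_B = 358.30 / 184.31 = 1.944.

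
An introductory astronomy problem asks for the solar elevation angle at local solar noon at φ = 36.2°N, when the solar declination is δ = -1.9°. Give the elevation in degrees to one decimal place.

At local noon the hour angle is zero, so the zenith angle equals |φ − δ| = |+36.2° − (-1.900°)| = 38.100°.
Elevation = 90° − 38.100° = 51.9°.

51.9°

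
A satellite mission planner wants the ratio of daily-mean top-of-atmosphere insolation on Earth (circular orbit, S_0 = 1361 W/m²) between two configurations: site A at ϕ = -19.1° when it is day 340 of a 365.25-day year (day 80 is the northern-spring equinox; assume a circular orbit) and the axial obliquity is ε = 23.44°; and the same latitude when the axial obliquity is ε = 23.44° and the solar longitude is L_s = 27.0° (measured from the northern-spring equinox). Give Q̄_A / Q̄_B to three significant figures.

— Configuration A (ϕ=-19.1°):
Solar longitude: L_s = 360° × (340 − 80)/365.25 = 256.263°.
sin δ = sin 23.44° × sin 256.263° = -0.38641, so δ = -22.731°.
cos h₀ = −tan(-19.1°) tan(-22.731°) = -0.1451, h₀ = 1.7164 rad.
Bracket: h₀ sin ϕ sin δ + cos ϕ cos δ sin h₀ = 1.7164×-0.32722×-0.38641 + 0.94495×0.92233×0.98942 = 0.217023 + 0.862335 = 1.079358.
Q̄ = (S_0/π) × [bracket] = (1361/π) × 1.079358 = 467.60 W/m².
— Configuration B (ϕ=-19.1°):
Solar declination: sin δ = sin ε · sin L_s = sin 23.44° × sin 27.0° = 0.18059, so δ = +10.404°.
cos h₀ = −tan(-19.1°) tan(+10.404°) = 0.0636, h₀ = 1.5072 rad.
Bracket: h₀ sin ϕ sin δ + cos ϕ cos δ sin h₀ = 1.5072×-0.32722×0.18059 + 0.94495×0.98356×0.99798 = -0.089064 + 0.927538 = 0.838474.
Q̄ = (S_0/π) × [bracket] = (1361/π) × 0.838474 = 363.24 W/m².
Ratio Q̄_A / Q̄_B = 467.60 / 363.24 = 1.287.

Q̄_A / Q̄_B ≈ 1.29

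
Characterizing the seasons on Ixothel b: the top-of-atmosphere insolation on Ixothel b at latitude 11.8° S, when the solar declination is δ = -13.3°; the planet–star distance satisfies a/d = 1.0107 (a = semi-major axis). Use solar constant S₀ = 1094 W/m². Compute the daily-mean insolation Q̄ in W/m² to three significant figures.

Q̄ ≈ 366 W/m²

cos H₀ = −tan(-11.8°) tan(-13.300°) = -0.0494, H₀ = 1.6202 rad.
Bracket: H₀ sin φ sin δ + cos φ cos δ sin H₀ = 1.6202×-0.20450×-0.23005 + 0.97887×0.97318×0.99878 = 0.076223 + 0.951455 = 1.027678.
Inverse-square distance factor (a/d)² = 1.0107² = 1.021514.
Q̄ = (S₀/π) × 1.021514 × [bracket] = (1094/π) × 1.021514 × 1.027678 = 365.6 W/m².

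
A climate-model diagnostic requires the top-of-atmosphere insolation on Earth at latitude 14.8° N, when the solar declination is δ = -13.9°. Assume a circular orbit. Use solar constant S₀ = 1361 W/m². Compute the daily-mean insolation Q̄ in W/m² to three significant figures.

cos H₀ = −tan(+14.8°) tan(-13.900°) = 0.0654, H₀ = 1.5054 rad.
Bracket: H₀ sin φ sin δ + cos φ cos δ sin H₀ = 1.5054×0.25545×-0.24023 + 0.96682×0.97072×0.99786 = -0.092382 + 0.936503 = 0.844121.
Q̄ = (S₀/π) × [bracket] = (1361/π) × 0.844121 = 365.7 W/m².

Q̄ ≈ 366 W/m²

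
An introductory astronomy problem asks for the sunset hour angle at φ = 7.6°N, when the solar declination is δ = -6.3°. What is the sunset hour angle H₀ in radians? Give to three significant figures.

cos H₀ = −tan φ · tan δ = −tan(+7.6°) × tan(-6.300°) = 0.0147, so H₀ = 1.5561 rad = 89.16°.

H₀ = 1.56 rad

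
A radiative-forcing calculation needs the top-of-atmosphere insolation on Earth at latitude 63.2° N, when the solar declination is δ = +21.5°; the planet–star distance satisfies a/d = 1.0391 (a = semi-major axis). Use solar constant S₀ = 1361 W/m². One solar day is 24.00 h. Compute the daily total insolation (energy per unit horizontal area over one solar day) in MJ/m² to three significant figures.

43.2 MJ/m²

cos H₀ = −tan(+63.2°) tan(+21.500°) = -0.7798, H₀ = 2.4652 rad.
Bracket: H₀ sin φ sin δ + cos φ cos δ sin H₀ = 2.4652×0.89259×0.36650 + 0.45088×0.93042×0.62602 = 0.806451 + 0.262620 = 1.069071.
Inverse-square distance factor (a/d)² = 1.0391² = 1.079729.
Q̄ = (S₀/π) × 1.079729 × [bracket] = (1361/π) × 1.079729 × 1.069071 = 500.07 W/m².
Daily total = Q̄ × 24.00 h × 3600 s/h = 500.07 × 24.00 × 3600 / 10⁶ = 43.21 MJ/m².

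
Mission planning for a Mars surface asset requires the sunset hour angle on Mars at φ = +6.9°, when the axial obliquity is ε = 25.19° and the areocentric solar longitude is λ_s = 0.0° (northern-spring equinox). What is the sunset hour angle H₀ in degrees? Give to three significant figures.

H₀ = 90.0°

sin δ = sin 25.19° × sin 0.0° = 0.00000, so δ = +0.000°.
cos H₀ = −tan φ · tan δ = −tan(+6.9°) × tan(+0.000°) = -0.0000, so H₀ = 1.5708 rad = 90.00°.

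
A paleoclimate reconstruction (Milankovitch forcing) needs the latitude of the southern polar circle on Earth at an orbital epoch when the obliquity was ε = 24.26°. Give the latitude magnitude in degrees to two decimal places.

The polar circle is the lowest latitude that experiences at least one full rotation of continuous darkness at the northern-summer solstice; it lies at |φ| = 90° − ε = 90° − 24.26° = 65.74°.

65.74°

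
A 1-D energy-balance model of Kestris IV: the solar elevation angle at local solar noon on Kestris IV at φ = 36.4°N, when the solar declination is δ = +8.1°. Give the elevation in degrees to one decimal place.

61.7°

At local noon the hour angle is zero, so the zenith angle equals |φ − δ| = |+36.4° − (+8.100°)| = 28.300°.
Elevation = 90° − 28.300° = 61.7°.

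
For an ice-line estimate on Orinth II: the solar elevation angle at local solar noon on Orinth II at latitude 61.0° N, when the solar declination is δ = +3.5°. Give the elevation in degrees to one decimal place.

32.5°

At local noon the hour angle is zero, so the zenith angle equals |ϕ − δ| = |+61.0° − (+3.500°)| = 57.500°.
Elevation = 90° − 57.500° = 32.5°.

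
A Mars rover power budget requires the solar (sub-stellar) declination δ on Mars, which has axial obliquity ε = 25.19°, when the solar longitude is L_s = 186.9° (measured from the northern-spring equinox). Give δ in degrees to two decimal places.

δ = -2.93°

sin δ = sin ε · sin L_s = sin 25.19° × sin 186.9° = -0.051133.
δ = arcsin(-0.051133) = -2.93°.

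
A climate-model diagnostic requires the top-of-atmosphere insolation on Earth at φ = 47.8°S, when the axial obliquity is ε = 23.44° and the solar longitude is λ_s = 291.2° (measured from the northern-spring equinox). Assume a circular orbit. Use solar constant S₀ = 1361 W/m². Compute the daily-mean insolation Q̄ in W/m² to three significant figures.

Q̄ ≈ 484 W/m²

Solar declination: sin δ = sin ε · sin λ_s = sin 23.44° × sin 291.2° = -0.37087, so δ = -21.769°.
cos H₀ = −tan(-47.8°) tan(-21.769°) = -0.4404, H₀ = 2.0269 rad.
Bracket: H₀ sin φ sin δ + cos φ cos δ sin H₀ = 2.0269×-0.74080×-0.37087 + 0.67172×0.92869×0.89779 = 0.556872 + 0.560059 = 1.116931.
Q̄ = (S₀/π) × [bracket] = (1361/π) × 1.116931 = 483.9 W/m².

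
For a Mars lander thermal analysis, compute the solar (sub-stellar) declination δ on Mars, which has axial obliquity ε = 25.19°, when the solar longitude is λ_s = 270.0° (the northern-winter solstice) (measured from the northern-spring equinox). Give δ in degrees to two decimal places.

δ = -25.19°

sin δ = sin ε · sin λ_s = sin 25.19° × sin 270.0° = -0.425621.
δ = arcsin(-0.425621) = -25.19°.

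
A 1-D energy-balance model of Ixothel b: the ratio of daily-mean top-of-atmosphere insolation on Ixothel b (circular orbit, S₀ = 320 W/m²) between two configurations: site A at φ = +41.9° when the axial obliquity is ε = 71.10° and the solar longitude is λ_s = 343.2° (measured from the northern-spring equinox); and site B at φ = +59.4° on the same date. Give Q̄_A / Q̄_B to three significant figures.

Q̄_A / Q̄_B ≈ 2.55

— Configuration A (φ=+41.9°):
Solar declination: sin δ = sin ε · sin λ_s = sin 71.10° × sin 343.2° = -0.27345, so δ = -15.870°.
cos H₀ = −tan(+41.9°) tan(-15.870°) = 0.2551, H₀ = 1.3129 rad.
Bracket: H₀ sin φ sin δ + cos φ cos δ sin H₀ = 1.3129×0.66783×-0.27345 + 0.74431×0.96189×0.96692 = -0.239759 + 0.692261 = 0.452502.
Q̄ = (S₀/π) × [bracket] = (320/π) × 0.452502 = 46.091 W/m².
— Configuration B (φ=+59.4°):
cos H₀ = −tan(+59.4°) tan(-15.870°) = 0.4807, H₀ = 1.0693 rad.
Bracket: H₀ sin φ sin δ + cos φ cos δ sin H₀ = 1.0693×0.86074×-0.27345 + 0.50904×0.96189×0.87689 = -0.251680 + 0.429361 = 0.177681.
Q̄ = (S₀/π) × [bracket] = (320/π) × 0.177681 = 18.098 W/m².
Ratio Q̄_A / Q̄_B = 46.091 / 18.098 = 2.547.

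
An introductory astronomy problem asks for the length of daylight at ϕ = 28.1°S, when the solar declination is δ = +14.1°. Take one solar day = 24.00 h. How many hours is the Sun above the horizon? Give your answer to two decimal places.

10.97 h

cos h₀ = −tan ϕ · tan δ = −tan(-28.1°) × tan(+14.100°) = 0.1341, so h₀ = 1.4363 rad = 82.29°.
Daylight = 2h₀/(2π) × 24.00 h = (1.4363/π) × 24.00 = 10.97 h.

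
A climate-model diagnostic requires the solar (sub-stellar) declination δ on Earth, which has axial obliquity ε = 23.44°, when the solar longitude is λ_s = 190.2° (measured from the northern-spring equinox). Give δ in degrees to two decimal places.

δ = -4.04°

sin δ = sin ε · sin λ_s = sin 23.44° × sin 190.2° = -0.070442.
δ = arcsin(-0.070442) = -4.04°.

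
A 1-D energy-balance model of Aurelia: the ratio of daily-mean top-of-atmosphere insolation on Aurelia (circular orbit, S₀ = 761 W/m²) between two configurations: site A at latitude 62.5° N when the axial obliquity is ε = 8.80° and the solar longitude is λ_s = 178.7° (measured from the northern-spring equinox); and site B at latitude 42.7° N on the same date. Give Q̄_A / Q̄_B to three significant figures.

— Configuration A (φ=+62.5°):
Solar declination: sin δ = sin ε · sin λ_s = sin 8.80° × sin 178.7° = 0.00347, so δ = +0.199°.
cos H₀ = −tan(+62.5°) tan(+0.199°) = -0.0067, H₀ = 1.5775 rad.
Bracket: H₀ sin φ sin δ + cos φ cos δ sin H₀ = 1.5775×0.88701×0.00347 + 0.46175×0.99999×0.99998 = 0.004855 + 0.461736 = 0.466591.
Q̄ = (S₀/π) × [bracket] = (761/π) × 0.466591 = 113.02 W/m².
— Configuration B (φ=+42.7°):
cos H₀ = −tan(+42.7°) tan(+0.199°) = -0.0032, H₀ = 1.5740 rad.
Bracket: H₀ sin φ sin δ + cos φ cos δ sin H₀ = 1.5740×0.67816×0.00347 + 0.73491×0.99999×0.99999 = 0.003704 + 0.734895 = 0.738599.
Q̄ = (S₀/π) × [bracket] = (761/π) × 0.738599 = 178.91 W/m².
Ratio Q̄_A / Q̄_B = 113.02 / 178.91 = 0.6317.

Q̄_A / Q̄_B ≈ 0.632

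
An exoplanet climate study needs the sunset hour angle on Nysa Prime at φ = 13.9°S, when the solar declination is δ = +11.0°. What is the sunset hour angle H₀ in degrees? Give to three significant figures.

H₀ = 87.2°

cos H₀ = −tan φ · tan δ = −tan(-13.9°) × tan(+11.000°) = 0.0481, so H₀ = 1.5227 rad = 87.24°.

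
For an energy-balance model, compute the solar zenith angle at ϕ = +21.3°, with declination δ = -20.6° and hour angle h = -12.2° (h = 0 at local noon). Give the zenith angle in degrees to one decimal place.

θ_z = 43.6°

cos θ_z = sin ϕ sin δ + cos ϕ cos δ cos h = -0.127807 + 0.852422 = 0.724615.
θ_z = arccos(0.724615) = 43.6°.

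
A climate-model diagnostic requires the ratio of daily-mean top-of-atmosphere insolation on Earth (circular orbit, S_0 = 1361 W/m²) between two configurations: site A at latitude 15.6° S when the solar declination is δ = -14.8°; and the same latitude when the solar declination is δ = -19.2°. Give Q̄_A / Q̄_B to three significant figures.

— Configuration A (ϕ=-15.6°):
cos h₀ = −tan(-15.6°) tan(-14.800°) = -0.0738, h₀ = 1.6446 rad.
Bracket: h₀ sin ϕ sin δ + cos ϕ cos δ sin h₀ = 1.6446×-0.26892×-0.25545 + 0.96316×0.96682×0.99728 = 0.112977 + 0.928669 = 1.041646.
Q̄ = (S_0/π) × [bracket] = (1361/π) × 1.041646 = 451.26 W/m².
— Configuration B (ϕ=-15.6°):
cos h₀ = −tan(-15.6°) tan(-19.200°) = -0.0972, h₀ = 1.6682 rad.
Bracket: h₀ sin ϕ sin δ + cos ϕ cos δ sin h₀ = 1.6682×-0.26892×-0.32887 + 0.96316×0.94438×0.99526 = 0.147535 + 0.905278 = 1.052813.
Q̄ = (S_0/π) × [bracket] = (1361/π) × 1.052813 = 456.10 W/m².
Ratio Q̄_A / Q̄_B = 451.26 / 456.10 = 0.9894.

Q̄_A / Q̄_B ≈ 0.989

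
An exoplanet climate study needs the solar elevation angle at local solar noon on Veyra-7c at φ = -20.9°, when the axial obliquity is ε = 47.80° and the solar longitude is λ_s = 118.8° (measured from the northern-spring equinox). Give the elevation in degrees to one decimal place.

28.6°

Solar declination: sin δ = sin ε · sin λ_s = sin 47.80° × sin 118.8° = 0.64917, so δ = +40.479°.
At local noon the hour angle is zero, so the zenith angle equals |φ − δ| = |-20.9° − (+40.479°)| = 61.379°.
Elevation = 90° − 61.379° = 28.6°.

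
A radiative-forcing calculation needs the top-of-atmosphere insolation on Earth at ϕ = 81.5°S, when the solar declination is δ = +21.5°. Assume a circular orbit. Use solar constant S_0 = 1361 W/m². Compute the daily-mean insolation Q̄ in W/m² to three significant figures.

cos h₀ = −tan(-81.5°) tan(+21.500°) = 2.6357 ≥ 1 ⇒ polar night, h₀ = 0 and Q̄ = 0.

Q̄ ≈ 0.00 W/m²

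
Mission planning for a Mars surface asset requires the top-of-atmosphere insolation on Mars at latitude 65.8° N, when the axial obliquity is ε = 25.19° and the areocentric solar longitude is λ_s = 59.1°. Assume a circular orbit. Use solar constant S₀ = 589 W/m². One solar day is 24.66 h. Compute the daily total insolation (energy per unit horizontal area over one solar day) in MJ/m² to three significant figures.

17.7 MJ/m²

sin δ = sin 25.19° × sin 59.1° = 0.36521, so δ = +21.421°.
cos H₀ = −tan(+65.8°) tan(+21.421°) = -0.8729, H₀ = 2.6320 rad.
Bracket: H₀ sin φ sin δ + cos φ cos δ sin H₀ = 2.6320×0.91212×0.36521 + 0.40992×0.93092×0.48785 = 0.876760 + 0.186165 = 1.062925.
Q̄ = (S₀/π) × [bracket] = (589/π) × 1.062925 = 199.28 W/m².
Daily total = Q̄ × 24.66 h × 3600 s/h = 199.28 × 24.66 × 3600 / 10⁶ = 17.69 MJ/m².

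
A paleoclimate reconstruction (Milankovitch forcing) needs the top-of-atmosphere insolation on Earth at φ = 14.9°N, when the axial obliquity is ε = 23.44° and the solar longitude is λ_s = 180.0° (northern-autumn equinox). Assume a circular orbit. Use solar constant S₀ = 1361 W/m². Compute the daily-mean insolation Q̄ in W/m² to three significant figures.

Solar declination: sin δ = sin ε · sin λ_s = sin 23.44° × sin 180.0° = 0.00000, so δ = +0.000°.
cos H₀ = −tan(+14.9°) tan(+0.000°) = -0.0000, H₀ = 1.5708 rad.
Bracket: H₀ sin φ sin δ + cos φ cos δ sin H₀ = 1.5708×0.25713×0.00000 + 0.96638×1.00000×1.00000 = 0.000000 + 0.966380 = 0.966380.
Q̄ = (S₀/π) × [bracket] = (1361/π) × 0.966380 = 418.7 W/m².

Q̄ ≈ 419 W/m²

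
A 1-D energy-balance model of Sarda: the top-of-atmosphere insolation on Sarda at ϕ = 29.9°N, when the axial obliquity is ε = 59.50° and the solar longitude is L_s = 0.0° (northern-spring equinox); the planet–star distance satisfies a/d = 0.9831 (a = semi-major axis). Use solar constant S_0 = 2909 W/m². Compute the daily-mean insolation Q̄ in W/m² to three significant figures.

Solar declination: sin δ = sin ε · sin L_s = sin 59.50° × sin 0.0° = 0.00000, so δ = +0.000°.
cos h₀ = −tan(+29.9°) tan(+0.000°) = -0.0000, h₀ = 1.5708 rad.
Bracket: h₀ sin ϕ sin δ + cos ϕ cos δ sin h₀ = 1.5708×0.49849×0.00000 + 0.86690×1.00000×1.00000 = 0.000000 + 0.866900 = 0.866900.
Inverse-square distance factor (a/d)² = 0.9831² = 0.966486.
Q̄ = (S_0/π) × 0.966486 × [bracket] = (2909/π) × 0.966486 × 0.866900 = 775.8 W/m².

Q̄ ≈ 776 W/m²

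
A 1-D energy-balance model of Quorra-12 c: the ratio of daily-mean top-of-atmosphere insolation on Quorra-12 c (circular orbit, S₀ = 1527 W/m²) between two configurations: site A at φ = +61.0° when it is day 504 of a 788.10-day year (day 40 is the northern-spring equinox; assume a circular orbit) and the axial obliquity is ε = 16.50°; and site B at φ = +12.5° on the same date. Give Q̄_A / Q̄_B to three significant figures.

Q̄_A / Q̄_B ≈ 0.318

— Configuration A (φ=+61.0°):
Solar longitude: λ_s = 360° × (504 − 40)/788.10 = 211.953°.
sin δ = sin 16.50° × sin 211.953° = -0.15031, so δ = -8.645°.
cos H₀ = −tan(+61.0°) tan(-8.645°) = 0.2743, H₀ = 1.2930 rad.
Bracket: H₀ sin φ sin δ + cos φ cos δ sin H₀ = 1.2930×0.87462×-0.15031 + 0.48481×0.98864×0.96165 = -0.169983 + 0.460921 = 0.290938.
Q̄ = (S₀/π) × [bracket] = (1527/π) × 0.290938 = 141.41 W/m².
— Configuration B (φ=+12.5°):
cos H₀ = −tan(+12.5°) tan(-8.645°) = 0.0337, H₀ = 1.5371 rad.
Bracket: H₀ sin φ sin δ + cos φ cos δ sin H₀ = 1.5371×0.21644×-0.15031 + 0.97630×0.98864×0.99943 = -0.050007 + 0.964659 = 0.914652.
Q̄ = (S₀/π) × [bracket] = (1527/π) × 0.914652 = 444.58 W/m².
Ratio Q̄_A / Q̄_B = 141.41 / 444.58 = 0.3181.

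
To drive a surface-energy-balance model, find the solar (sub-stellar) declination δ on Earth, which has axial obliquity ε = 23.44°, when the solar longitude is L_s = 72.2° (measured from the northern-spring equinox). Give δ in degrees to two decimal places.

δ = +22.26°

sin δ = sin ε · sin L_s = sin 23.44° × sin 72.2° = 0.378746.
δ = arcsin(0.378746) = +22.26°.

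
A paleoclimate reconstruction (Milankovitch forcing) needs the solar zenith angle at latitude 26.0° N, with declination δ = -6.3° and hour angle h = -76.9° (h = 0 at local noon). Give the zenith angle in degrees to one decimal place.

θ_z = 81.1°

cos θ_z = sin ϕ sin δ + cos ϕ cos δ cos h = -0.048104 + 0.202483 = 0.154379.
θ_z = arccos(0.154379) = 81.1°.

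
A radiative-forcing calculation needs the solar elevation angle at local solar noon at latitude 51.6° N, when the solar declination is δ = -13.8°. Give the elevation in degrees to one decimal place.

At local noon the hour angle is zero, so the zenith angle equals |ϕ − δ| = |+51.6° − (-13.800°)| = 65.400°.
Elevation = 90° − 65.400° = 24.6°.

24.6°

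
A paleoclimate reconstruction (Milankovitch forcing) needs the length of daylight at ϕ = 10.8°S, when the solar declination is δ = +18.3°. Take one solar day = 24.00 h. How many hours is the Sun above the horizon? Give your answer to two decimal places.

cos h₀ = −tan ϕ · tan δ = −tan(-10.8°) × tan(+18.300°) = 0.0631, so h₀ = 1.5077 rad = 86.38°.
Daylight = 2h₀/(2π) × 24.00 h = (1.5077/π) × 24.00 = 11.52 h.

11.52 h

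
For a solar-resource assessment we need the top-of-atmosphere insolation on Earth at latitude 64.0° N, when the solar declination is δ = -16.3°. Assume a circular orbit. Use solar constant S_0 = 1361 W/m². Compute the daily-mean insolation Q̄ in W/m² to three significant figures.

Q̄ ≈ 44.5 W/m²

cos h₀ = −tan(+64.0°) tan(-16.300°) = 0.5996, h₀ = 0.9279 rad.
Bracket: h₀ sin ϕ sin δ + cos ϕ cos δ sin h₀ = 0.9279×0.89879×-0.28067 + 0.43837×0.95981×0.80034 = -0.234075 + 0.336745 = 0.102670.
Q̄ = (S_0/π) × [bracket] = (1361/π) × 0.102670 = 44.48 W/m².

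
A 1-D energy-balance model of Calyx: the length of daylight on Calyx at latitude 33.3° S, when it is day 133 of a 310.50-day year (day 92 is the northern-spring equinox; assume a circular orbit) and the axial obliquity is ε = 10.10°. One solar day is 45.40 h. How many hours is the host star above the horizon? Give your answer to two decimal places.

Solar longitude: L_s = 360° × (133 − 92)/310.50 = 47.536°.
sin δ = sin 10.10° × sin 47.536° = 0.12937, so δ = +7.433°.
cos h₀ = −tan ϕ · tan δ = −tan(-33.3°) × tan(+7.433°) = 0.0857, so h₀ = 1.4850 rad = 85.08°.
Daylight = 2h₀/(2π) × 45.40 h = (1.4850/π) × 45.40 = 21.46 h.

21.46 h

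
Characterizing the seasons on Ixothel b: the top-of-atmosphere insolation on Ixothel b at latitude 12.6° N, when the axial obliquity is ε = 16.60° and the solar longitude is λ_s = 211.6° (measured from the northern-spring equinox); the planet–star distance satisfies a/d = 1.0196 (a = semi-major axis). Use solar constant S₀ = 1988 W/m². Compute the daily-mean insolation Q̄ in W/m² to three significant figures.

Q̄ ≈ 601 W/m²

Solar declination: sin δ = sin ε · sin λ_s = sin 16.60° × sin 211.6° = -0.14970, so δ = -8.609°.
cos H₀ = −tan(+12.6°) tan(-8.609°) = 0.0338, H₀ = 1.5369 rad.
Bracket: H₀ sin φ sin δ + cos φ cos δ sin H₀ = 1.5369×0.21814×-0.14970 + 0.97592×0.98873×0.99943 = -0.050188 + 0.964371 = 0.914183.
Inverse-square distance factor (a/d)² = 1.0196² = 1.039584.
Q̄ = (S₀/π) × 1.039584 × [bracket] = (1988/π) × 1.039584 × 0.914183 = 601.4 W/m².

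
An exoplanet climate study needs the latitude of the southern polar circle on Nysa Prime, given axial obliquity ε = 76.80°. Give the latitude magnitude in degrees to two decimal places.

13.20°

The polar circle is the lowest latitude that experiences at least one full rotation of continuous darkness at the northern-summer solstice; it lies at |ϕ| = 90° − ε = 90° − 76.80° = 13.20°.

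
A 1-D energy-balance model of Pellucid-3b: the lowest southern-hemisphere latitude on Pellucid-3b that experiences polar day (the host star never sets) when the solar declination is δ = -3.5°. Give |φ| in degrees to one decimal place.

Polar day requires cos H₀ = −tan φ tan δ ≤ −1, i.e. tan φ tan δ ≥ 1.
The boundary is |tan φ| · |tan δ| = 1, so |φ| = 90° − |δ| = 90° − 3.5° = 86.5° in the southern hemisphere.

|φ| = 86.5°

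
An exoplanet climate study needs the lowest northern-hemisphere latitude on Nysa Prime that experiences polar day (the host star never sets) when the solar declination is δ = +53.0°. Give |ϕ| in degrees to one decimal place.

|ϕ| = 37.0°

Polar day requires cos h₀ = −tan ϕ tan δ ≤ −1, i.e. tan ϕ tan δ ≥ 1.
The boundary is |tan ϕ| · |tan δ| = 1, so |ϕ| = 90° − |δ| = 90° − 53.0° = 37.0° in the northern hemisphere.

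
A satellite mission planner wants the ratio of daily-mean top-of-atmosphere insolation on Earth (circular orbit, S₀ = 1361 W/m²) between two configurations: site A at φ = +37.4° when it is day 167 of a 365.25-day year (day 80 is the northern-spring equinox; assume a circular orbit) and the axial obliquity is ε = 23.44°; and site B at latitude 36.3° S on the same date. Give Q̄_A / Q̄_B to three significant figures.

Q̄_A / Q̄_B ≈ 2.81

— Configuration A (φ=+37.4°):
Solar longitude: λ_s = 360° × (167 − 80)/365.25 = 85.749°.
sin δ = sin 23.44° × sin 85.749° = 0.39669, so δ = +23.372°.
cos H₀ = −tan(+37.4°) tan(+23.372°) = -0.3304, H₀ = 1.9075 rad.
Bracket: H₀ sin φ sin δ + cos φ cos δ sin H₀ = 1.9075×0.60738×0.39669 + 0.79441×0.91795×0.94384 = 0.459596 + 0.688275 = 1.147871.
Q̄ = (S₀/π) × [bracket] = (1361/π) × 1.147871 = 497.28 W/m².
— Configuration B (φ=-36.3°):
cos H₀ = −tan(-36.3°) tan(+23.372°) = 0.3174, H₀ = 1.2478 rad.
Bracket: H₀ sin φ sin δ + cos φ cos δ sin H₀ = 1.2478×-0.59201×0.39669 + 0.80593×0.91795×0.94828 = -0.293039 + 0.701541 = 0.408502.
Q̄ = (S₀/π) × [bracket] = (1361/π) × 0.408502 = 176.97 W/m².
Ratio Q̄_A / Q̄_B = 497.28 / 176.97 = 2.810.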